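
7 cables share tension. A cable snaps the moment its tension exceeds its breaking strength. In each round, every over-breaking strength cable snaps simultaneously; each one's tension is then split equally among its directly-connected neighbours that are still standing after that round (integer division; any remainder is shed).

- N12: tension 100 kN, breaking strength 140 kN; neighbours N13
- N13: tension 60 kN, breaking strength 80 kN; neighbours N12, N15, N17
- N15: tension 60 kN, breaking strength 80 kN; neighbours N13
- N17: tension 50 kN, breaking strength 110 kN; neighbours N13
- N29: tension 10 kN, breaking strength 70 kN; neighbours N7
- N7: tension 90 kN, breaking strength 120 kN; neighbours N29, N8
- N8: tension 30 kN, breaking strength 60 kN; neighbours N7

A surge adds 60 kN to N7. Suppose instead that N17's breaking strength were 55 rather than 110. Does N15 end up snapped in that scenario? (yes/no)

no

With N17's breaking strength at 55:
Round 1 — N7 at 150 > 120. N7 snaps.
  N7 sheds 150 kN to N29, N8: 75 each.
    N29: 10+75 = 85 > 70
    N8: 30+75 = 105 > 60
Round 2 — N29, N8 snap.
  N29 sheds 85 kN: no online neighbours, lost.
  N8 sheds 105 kN: no online neighbours, lost.
No further breaks.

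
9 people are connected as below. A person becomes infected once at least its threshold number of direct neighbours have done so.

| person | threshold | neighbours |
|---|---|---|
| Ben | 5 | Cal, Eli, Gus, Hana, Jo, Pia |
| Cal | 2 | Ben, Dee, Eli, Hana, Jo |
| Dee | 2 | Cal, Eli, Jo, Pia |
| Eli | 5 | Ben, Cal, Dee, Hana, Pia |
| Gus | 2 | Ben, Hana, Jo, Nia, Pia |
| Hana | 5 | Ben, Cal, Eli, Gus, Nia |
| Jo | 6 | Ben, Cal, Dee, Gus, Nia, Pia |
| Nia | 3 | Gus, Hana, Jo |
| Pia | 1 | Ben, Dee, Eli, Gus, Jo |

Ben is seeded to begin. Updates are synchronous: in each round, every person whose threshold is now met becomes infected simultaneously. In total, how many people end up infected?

3

Round 1 — Ben becomes infected (initial).
Round 2 — checking thresholds:
  Cal: 1 of 5 neighbours < 2, not yet.
  Eli: 1 of 5 neighbours < 5, not yet.
  Gus: 1 of 5 neighbours < 2, not yet.
  Hana: 1 of 5 neighbours < 5, not yet.
  Jo: 1 of 6 neighbours < 6, not yet.
  Pia: 1 of 5 neighbours ≥ 1, becomes infected.
Round 3 — checking thresholds:
  Cal: 1 of 5 neighbours < 2, not yet.
  Dee: 1 of 4 neighbours < 2, not yet.
  Eli: 2 of 5 neighbours < 5, not yet.
  Gus: 2 of 5 neighbours ≥ 2, becomes infected.
  Hana: 1 of 5 neighbours < 5, not yet.
  Jo: 2 of 6 neighbours < 6, not yet.
Round 4 — no new infections; cascade stops.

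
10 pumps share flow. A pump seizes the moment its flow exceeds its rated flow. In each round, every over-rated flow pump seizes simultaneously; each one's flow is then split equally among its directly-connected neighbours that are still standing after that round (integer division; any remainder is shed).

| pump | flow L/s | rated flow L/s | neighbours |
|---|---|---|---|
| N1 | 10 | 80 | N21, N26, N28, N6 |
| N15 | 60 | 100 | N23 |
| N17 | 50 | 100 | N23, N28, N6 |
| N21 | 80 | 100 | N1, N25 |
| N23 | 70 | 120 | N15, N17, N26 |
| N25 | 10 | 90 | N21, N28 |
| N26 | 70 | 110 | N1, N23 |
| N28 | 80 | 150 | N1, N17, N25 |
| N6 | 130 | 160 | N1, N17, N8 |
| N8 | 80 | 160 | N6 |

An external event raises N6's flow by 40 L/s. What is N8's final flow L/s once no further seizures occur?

Round 1 — N6 at 170 > 160. N6 seizes.
  N6 sheds 170 L/s to N1, N17, N8: 56 each (2 lost).
    N1: 10+56 = 66 ≤ 80
    N17: 50+56 = 106 > 100
    N8: 80+56 = 136 ≤ 160
Round 2 — N17 seizes.
  N17 sheds 106 L/s to N23, N28: 53 each.
    N23: 70+53 = 123 > 120
    N28: 80+53 = 133 ≤ 150
Round 3 — N23 seizes.
  N23 sheds 123 L/s to N15, N26: 61 each (1 lost).
    N15: 60+61 = 121 > 100
    N26: 70+61 = 131 > 110
Round 4 — N15, N26 seize.
  N15 sheds 121 L/s: no online neighbours, lost.
  N26 sheds 131 L/s to N1: 131 each.
    N1: 66+131 = 197 > 80
Round 5 — N1 seizes.
  N1 sheds 197 L/s to N21, N28: 98 each (1 lost).
    N21: 80+98 = 178 > 100
    N28: 133+98 = 231 > 150
Round 6 — N21, N28 seize.
  N21 sheds 178 L/s to N25: 178 each.
    N25: 10+178 = 188 > 90
  N28 sheds 231 L/s to N25: 231 each.
    N25: 188+231 = 419 > 90
Round 7 — N25 seizes.
  N25 sheds 419 L/s: no online neighbours, lost.
No further seizures.

136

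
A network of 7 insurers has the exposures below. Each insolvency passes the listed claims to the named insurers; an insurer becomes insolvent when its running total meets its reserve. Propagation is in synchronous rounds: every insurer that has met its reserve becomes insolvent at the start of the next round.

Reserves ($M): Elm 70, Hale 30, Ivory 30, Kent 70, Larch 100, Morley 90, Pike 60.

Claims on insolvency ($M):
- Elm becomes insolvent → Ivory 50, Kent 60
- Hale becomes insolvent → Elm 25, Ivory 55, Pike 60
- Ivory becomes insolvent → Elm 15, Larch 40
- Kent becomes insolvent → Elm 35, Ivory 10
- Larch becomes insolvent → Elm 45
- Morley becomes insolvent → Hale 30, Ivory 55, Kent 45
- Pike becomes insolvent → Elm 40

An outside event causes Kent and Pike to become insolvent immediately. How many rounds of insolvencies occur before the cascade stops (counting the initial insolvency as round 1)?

3

Round 1 — Kent, Pike become insolvent (initial).
  Elm: +35+40 → 75 ≥ 70
  Ivory: +10 → 10 < 30
Round 2 — Elm becomes insolvent.
  Ivory: +50 → 60 ≥ 30
Round 3 — Ivory becomes insolvent.
  Larch: +40 → 40 < 100
No further insolvencies.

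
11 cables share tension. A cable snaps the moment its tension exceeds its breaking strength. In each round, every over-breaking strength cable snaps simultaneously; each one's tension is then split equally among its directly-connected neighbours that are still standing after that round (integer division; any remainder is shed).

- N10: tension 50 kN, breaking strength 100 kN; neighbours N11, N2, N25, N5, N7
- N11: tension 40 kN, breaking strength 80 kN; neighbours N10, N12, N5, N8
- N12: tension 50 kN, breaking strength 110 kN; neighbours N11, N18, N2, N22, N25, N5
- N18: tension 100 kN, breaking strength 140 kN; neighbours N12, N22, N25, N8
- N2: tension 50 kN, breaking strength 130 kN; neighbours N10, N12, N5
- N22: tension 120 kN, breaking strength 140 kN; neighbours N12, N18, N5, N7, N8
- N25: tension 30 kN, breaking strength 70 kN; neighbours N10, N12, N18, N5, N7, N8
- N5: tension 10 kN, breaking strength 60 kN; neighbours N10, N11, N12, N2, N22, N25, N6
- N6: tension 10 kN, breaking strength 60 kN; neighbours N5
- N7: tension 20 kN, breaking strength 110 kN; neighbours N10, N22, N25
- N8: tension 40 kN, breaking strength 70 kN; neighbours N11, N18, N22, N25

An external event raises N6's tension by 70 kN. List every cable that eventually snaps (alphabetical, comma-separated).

Round 1 — N6 at 80 > 60. N6 snaps.
  N6 sheds 80 kN to N5: 80 each.
    N5: 10+80 = 90 > 60
Round 2 — N5 snaps.
  N5 sheds 90 kN to N10, N11, N12, N2, N22, N25: 15 each.
    N10: 50+15 = 65 ≤ 100
    N11: 40+15 = 55 ≤ 80
    N12: 50+15 = 65 ≤ 110
    N2: 50+15 = 65 ≤ 130
    N22: 120+15 = 135 ≤ 140
    N25: 30+15 = 45 ≤ 70
No further breaks.

N5, N6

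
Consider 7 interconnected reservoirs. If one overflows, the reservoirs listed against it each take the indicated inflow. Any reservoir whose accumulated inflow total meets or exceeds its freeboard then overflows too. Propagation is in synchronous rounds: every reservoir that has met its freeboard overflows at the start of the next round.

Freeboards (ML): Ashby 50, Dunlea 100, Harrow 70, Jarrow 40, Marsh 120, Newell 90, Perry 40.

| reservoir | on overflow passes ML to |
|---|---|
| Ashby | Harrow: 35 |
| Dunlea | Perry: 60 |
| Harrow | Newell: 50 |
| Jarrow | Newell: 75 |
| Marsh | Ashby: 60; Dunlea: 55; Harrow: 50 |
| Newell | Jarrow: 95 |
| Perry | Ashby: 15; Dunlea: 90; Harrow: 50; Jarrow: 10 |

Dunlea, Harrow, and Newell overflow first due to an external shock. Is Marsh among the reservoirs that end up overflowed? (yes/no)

no

Round 1 — Dunlea, Harrow, Newell overflow (initial).
  Jarrow: +95 → 95 ≥ 40
  Perry: +60 → 60 ≥ 40
Round 2 — Jarrow, Perry overflow.
  Ashby: +15 → 15 < 50
No further overflows.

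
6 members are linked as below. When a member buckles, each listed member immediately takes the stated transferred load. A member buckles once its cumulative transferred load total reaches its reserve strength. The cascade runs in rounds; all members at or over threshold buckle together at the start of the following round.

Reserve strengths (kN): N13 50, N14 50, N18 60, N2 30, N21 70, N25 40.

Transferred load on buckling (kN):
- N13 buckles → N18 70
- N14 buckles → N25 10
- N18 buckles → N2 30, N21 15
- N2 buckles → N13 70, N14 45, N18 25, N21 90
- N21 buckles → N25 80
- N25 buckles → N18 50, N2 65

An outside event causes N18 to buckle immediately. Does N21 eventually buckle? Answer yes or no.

yes

Round 1 — N18 buckles (initial).
  N2: +30 → 30 ≥ 30
  N21: +15 → 15 < 70
Round 2 — N2 buckles.
  N13: +70 → 70 ≥ 50
  N14: +45 → 45 < 50
  N21: +90 → 105 ≥ 70
Round 3 — N13, N21 buckle.
  N25: +80 → 80 ≥ 40
Round 4 — N25 buckles.
No further bucklings.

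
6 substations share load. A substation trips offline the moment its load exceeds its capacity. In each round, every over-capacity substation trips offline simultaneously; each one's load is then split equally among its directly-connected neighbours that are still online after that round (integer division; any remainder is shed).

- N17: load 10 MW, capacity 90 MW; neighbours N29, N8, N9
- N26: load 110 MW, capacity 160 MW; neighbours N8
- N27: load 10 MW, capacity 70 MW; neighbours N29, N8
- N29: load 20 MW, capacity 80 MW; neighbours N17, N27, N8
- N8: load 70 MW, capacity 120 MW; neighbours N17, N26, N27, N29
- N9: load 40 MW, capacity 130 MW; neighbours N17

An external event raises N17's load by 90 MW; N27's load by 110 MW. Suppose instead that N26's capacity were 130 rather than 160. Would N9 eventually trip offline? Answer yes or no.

With N26's capacity at 130:
Round 1 — N17 at 100 > 90; N27 at 120 > 70. N17, N27 trip offline.
  N17 sheds 100 MW to N29, N8, N9: 33 each (1 lost).
    N29: 20+33 = 53 ≤ 80
    N8: 70+33 = 103 ≤ 120
    N9: 40+33 = 73 ≤ 130
  N27 sheds 120 MW to N29, N8: 60 each.
    N29: 53+60 = 113 > 80
    N8: 103+60 = 163 > 120
Round 2 — N29, N8 trip offline.
  N29 sheds 113 MW: no online neighbours, lost.
  N8 sheds 163 MW to N26: 163 each.
    N26: 110+163 = 273 > 130
Round 3 — N26 trips offline.
  N26 sheds 273 MW: no online neighbours, lost.
No further trips.

no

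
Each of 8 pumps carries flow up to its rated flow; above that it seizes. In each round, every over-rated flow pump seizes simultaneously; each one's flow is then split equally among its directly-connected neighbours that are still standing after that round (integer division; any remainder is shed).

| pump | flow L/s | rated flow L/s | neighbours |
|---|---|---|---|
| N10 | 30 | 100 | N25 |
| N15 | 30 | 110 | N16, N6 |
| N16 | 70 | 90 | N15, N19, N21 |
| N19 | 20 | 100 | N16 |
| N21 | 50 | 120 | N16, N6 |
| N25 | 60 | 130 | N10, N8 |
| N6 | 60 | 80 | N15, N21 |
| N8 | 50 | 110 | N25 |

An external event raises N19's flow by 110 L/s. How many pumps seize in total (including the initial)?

Round 1 — N19 at 130 > 100. N19 seizes.
  N19 sheds 130 L/s to N16: 130 each.
    N16: 70+130 = 200 > 90
Round 2 — N16 seizes.
  N16 sheds 200 L/s to N15, N21: 100 each.
    N15: 30+100 = 130 > 110
    N21: 50+100 = 150 > 120
Round 3 — N15, N21 seize.
  N15 sheds 130 L/s to N6: 130 each.
    N6: 60+130 = 190 > 80
  N21 sheds 150 L/s to N6: 150 each.
    N6: 190+150 = 340 > 80
Round 4 — N6 seizes.
  N6 sheds 340 L/s: no online neighbours, lost.
No further seizures.

5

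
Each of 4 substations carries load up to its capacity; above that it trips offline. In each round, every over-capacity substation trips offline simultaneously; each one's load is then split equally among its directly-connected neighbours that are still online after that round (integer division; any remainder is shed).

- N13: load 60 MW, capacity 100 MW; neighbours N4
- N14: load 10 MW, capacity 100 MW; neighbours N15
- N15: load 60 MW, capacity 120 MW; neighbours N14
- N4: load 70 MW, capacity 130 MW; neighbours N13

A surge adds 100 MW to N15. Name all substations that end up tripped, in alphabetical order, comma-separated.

Round 1 — N15 at 160 > 120. N15 trips offline.
  N15 sheds 160 MW to N14: 160 each.
    N14: 10+160 = 170 > 100
Round 2 — N14 trips offline.
  N14 sheds 170 MW: no online neighbours, lost.
No further trips.

N14, N15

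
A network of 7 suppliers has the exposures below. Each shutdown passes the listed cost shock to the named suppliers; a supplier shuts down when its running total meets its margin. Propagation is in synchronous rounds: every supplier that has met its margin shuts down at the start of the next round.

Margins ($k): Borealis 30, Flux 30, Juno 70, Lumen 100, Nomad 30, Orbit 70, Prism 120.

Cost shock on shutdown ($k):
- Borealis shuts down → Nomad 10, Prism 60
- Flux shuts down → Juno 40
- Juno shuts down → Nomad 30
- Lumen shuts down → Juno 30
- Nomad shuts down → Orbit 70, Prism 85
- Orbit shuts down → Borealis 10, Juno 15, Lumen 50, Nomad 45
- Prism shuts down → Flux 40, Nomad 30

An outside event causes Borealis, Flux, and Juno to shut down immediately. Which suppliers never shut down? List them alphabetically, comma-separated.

Round 1 — Borealis, Flux, Juno shut down (initial).
  Nomad: +10+30 → 40 ≥ 30
  Prism: +60 → 60 < 120
Round 2 — Nomad shuts down.
  Orbit: +70 → 70 ≥ 70
  Prism: +85 → 145 ≥ 120
Round 3 — Orbit, Prism shut down.
  Lumen: +50 → 50 < 100
No further shutdowns.

Lumen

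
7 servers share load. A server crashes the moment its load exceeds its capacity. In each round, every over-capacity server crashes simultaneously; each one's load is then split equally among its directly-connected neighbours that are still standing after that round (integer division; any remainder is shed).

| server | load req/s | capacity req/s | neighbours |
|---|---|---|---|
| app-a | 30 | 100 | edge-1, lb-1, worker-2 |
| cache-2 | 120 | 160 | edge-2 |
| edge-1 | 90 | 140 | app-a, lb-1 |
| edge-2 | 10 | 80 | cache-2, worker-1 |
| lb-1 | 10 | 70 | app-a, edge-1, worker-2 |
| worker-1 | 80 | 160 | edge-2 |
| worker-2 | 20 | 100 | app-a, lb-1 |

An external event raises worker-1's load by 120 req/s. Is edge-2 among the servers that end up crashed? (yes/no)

yes

Round 1 — worker-1 at 200 > 160. worker-1 crashes.
  worker-1 sheds 200 req/s to edge-2: 200 each.
    edge-2: 10+200 = 210 > 80
Round 2 — edge-2 crashes.
  edge-2 sheds 210 req/s to cache-2: 210 each.
    cache-2: 120+210 = 330 > 160
Round 3 — cache-2 crashes.
  cache-2 sheds 330 req/s: no online neighbours, lost.
No further crashes.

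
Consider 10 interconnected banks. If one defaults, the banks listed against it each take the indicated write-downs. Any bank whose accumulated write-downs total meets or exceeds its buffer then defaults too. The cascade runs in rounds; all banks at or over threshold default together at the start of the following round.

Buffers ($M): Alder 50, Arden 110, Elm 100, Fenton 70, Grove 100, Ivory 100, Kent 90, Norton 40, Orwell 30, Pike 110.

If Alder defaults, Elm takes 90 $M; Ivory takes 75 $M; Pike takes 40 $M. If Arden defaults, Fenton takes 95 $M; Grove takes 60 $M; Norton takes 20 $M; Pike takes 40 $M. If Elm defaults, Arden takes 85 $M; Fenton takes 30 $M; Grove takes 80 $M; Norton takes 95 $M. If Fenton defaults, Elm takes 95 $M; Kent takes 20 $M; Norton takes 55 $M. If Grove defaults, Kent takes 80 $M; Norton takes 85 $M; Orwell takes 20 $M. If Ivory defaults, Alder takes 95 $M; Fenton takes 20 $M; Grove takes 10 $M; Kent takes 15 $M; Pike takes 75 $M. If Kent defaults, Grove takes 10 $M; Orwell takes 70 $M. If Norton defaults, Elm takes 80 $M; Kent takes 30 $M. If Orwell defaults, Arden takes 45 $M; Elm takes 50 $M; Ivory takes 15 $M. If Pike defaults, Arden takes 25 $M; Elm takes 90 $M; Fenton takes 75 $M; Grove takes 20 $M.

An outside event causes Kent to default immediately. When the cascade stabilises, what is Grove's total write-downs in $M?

Round 1 — Kent defaults (initial).
  Grove: +10 → 10 < 100
  Orwell: +70 → 70 ≥ 30
Round 2 — Orwell defaults.
  Arden: +45 → 45 < 110
  Elm: +50 → 50 < 100
  Ivory: +15 → 15 < 100
No further defaults.

10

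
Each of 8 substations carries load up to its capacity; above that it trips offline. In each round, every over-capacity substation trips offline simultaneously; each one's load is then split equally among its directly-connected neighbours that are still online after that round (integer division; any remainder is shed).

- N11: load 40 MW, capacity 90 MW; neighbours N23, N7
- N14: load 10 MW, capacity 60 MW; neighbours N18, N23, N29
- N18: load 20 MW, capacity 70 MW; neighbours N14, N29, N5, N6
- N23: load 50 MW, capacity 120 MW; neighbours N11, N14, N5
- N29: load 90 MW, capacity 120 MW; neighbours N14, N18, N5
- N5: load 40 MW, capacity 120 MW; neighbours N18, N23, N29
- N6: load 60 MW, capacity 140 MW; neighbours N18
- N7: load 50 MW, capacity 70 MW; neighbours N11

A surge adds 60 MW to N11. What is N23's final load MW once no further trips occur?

100

Round 1 — N11 at 100 > 90. N11 trips offline.
  N11 sheds 100 MW to N23, N7: 50 each.
    N23: 50+50 = 100 ≤ 120
    N7: 50+50 = 100 > 70
Round 2 — N7 trips offline.
  N7 sheds 100 MW: no online neighbours, lost.
No further trips.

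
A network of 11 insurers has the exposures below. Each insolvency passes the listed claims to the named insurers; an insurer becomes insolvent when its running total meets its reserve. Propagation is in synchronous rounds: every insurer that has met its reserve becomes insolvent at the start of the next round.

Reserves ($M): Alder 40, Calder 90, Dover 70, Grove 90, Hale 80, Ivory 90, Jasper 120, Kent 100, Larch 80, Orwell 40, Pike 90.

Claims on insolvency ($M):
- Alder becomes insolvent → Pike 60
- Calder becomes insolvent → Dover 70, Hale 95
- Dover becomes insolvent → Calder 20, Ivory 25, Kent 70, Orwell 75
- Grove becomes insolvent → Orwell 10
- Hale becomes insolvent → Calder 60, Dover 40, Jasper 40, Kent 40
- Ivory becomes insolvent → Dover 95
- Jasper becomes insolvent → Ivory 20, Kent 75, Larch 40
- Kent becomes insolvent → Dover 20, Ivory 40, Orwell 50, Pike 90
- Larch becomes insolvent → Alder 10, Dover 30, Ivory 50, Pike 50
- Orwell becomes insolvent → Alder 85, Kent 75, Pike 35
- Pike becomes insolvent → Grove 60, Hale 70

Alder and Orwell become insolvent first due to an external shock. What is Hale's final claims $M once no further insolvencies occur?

Round 1 — Alder, Orwell become insolvent (initial).
  Kent: +75 → 75 < 100
  Pike: +60+35 → 95 ≥ 90
Round 2 — Pike becomes insolvent.
  Grove: +60 → 60 < 90
  Hale: +70 → 70 < 80
No further insolvencies.

70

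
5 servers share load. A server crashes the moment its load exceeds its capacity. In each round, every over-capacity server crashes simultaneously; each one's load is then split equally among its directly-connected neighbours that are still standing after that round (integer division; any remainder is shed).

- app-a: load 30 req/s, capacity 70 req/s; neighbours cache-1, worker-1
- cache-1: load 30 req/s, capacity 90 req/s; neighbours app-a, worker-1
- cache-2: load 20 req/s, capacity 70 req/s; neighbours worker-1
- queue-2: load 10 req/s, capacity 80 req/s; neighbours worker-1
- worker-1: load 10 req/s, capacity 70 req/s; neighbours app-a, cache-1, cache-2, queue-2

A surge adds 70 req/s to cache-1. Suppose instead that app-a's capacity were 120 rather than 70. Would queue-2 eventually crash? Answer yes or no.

no

With app-a's capacity at 120:
Round 1 — cache-1 at 100 > 90. cache-1 crashes.
  cache-1 sheds 100 req/s to app-a, worker-1: 50 each.
    app-a: 30+50 = 80 ≤ 120
    worker-1: 10+50 = 60 ≤ 70
No further crashes.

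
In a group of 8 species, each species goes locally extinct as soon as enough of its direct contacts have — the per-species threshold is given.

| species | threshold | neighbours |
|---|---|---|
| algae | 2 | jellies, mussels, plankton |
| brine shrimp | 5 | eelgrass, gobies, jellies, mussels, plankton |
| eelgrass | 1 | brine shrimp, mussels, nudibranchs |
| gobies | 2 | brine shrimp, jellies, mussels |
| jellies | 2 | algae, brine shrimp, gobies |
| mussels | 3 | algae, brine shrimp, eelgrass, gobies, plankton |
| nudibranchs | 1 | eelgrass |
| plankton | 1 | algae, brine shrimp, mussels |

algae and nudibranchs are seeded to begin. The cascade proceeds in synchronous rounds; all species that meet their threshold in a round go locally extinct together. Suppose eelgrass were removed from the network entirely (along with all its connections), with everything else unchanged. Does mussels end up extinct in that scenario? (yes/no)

With eelgrass removed:
Round 1 — algae, nudibranchs go locally extinct (initial).
Round 2 — checking thresholds:
  jellies: 1 of 3 neighbours < 2, not yet.
  mussels: 1 of 4 neighbours < 3, not yet.
  plankton: 1 of 3 neighbours ≥ 1, goes locally extinct.
Round 3 — no new extinctions; cascade stops.

no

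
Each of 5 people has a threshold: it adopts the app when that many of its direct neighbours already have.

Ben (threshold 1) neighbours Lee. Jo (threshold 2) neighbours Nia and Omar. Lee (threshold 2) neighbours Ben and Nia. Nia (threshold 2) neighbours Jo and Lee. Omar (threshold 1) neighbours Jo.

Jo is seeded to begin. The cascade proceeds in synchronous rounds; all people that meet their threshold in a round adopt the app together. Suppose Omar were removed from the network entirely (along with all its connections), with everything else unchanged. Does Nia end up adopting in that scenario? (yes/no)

With Omar removed:
Round 1 — Jo adopts the app (initial).
Round 2 — no new adoptions; cascade stops.

no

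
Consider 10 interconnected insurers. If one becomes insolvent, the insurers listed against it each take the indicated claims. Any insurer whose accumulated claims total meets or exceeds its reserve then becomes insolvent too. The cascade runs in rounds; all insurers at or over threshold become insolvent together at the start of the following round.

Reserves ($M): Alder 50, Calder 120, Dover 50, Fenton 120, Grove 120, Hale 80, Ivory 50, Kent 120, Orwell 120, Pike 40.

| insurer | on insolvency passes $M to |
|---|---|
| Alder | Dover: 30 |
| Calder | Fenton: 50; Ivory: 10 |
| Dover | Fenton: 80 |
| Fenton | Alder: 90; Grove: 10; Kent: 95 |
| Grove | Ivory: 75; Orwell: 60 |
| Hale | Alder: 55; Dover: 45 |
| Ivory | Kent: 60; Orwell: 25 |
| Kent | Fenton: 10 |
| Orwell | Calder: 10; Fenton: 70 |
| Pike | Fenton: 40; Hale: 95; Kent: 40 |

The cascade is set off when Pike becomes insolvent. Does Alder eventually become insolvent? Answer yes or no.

Round 1 — Pike becomes insolvent (initial).
  Fenton: +40 → 40 < 120
  Hale: +95 → 95 ≥ 80
  Kent: +40 → 40 < 120
Round 2 — Hale becomes insolvent.
  Alder: +55 → 55 ≥ 50
  Dover: +45 → 45 < 50
Round 3 — Alder becomes insolvent.
  Dover: +30 → 75 ≥ 50
Round 4 — Dover becomes insolvent.
  Fenton: +80 → 120 ≥ 120
Round 5 — Fenton becomes insolvent.
  Grove: +10 → 10 < 120
  Kent: +95 → 135 ≥ 120
Round 6 — Kent becomes insolvent.
No further insolvencies.

yes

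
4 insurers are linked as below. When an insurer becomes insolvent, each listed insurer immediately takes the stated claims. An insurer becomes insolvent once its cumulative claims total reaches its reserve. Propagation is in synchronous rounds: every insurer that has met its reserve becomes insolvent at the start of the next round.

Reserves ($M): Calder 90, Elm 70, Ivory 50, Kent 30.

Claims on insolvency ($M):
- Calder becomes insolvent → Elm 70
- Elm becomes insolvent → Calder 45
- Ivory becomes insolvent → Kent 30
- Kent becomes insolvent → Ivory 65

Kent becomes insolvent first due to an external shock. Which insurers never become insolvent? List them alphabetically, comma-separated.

Calder, Elm

Round 1 — Kent becomes insolvent (initial).
  Ivory: +65 → 65 ≥ 50
Round 2 — Ivory becomes insolvent.
No further insolvencies.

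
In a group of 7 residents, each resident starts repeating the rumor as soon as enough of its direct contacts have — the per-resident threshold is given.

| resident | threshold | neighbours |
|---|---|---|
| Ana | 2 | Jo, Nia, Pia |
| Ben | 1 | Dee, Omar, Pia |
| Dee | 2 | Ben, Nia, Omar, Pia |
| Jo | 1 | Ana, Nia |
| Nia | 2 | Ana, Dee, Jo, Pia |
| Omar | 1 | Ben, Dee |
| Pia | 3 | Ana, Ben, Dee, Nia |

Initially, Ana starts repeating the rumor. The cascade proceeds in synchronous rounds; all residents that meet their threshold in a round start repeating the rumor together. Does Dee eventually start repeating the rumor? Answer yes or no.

no

Round 1 — Ana starts repeating the rumor (initial).
Round 2 — checking thresholds:
  Jo: 1 of 2 neighbours ≥ 1, starts repeating the rumor.
  Nia: 1 of 4 neighbours < 2, below threshold.
  Pia: 1 of 4 neighbours < 3, below threshold.
Round 3 — checking thresholds:
  Nia: 2 of 4 neighbours ≥ 2, starts repeating the rumor.
  Pia: 1 of 4 neighbours < 3, below threshold.
Round 4 — no new spreads; cascade stops.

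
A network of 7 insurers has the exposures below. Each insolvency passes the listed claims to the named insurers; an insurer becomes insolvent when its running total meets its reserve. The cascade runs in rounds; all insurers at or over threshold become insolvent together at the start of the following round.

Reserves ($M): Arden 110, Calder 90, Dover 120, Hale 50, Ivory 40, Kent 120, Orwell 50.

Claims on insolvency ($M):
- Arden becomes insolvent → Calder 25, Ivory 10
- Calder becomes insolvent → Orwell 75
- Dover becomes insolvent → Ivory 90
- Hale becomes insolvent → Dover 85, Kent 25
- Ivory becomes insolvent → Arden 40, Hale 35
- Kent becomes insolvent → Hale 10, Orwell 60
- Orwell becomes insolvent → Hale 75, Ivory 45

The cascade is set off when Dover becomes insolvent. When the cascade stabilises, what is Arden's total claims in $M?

Round 1 — Dover becomes insolvent (initial).
  Ivory: +90 → 90 ≥ 40
Round 2 — Ivory becomes insolvent.
  Arden: +40 → 40 < 110
  Hale: +35 → 35 < 50
No further insolvencies.

40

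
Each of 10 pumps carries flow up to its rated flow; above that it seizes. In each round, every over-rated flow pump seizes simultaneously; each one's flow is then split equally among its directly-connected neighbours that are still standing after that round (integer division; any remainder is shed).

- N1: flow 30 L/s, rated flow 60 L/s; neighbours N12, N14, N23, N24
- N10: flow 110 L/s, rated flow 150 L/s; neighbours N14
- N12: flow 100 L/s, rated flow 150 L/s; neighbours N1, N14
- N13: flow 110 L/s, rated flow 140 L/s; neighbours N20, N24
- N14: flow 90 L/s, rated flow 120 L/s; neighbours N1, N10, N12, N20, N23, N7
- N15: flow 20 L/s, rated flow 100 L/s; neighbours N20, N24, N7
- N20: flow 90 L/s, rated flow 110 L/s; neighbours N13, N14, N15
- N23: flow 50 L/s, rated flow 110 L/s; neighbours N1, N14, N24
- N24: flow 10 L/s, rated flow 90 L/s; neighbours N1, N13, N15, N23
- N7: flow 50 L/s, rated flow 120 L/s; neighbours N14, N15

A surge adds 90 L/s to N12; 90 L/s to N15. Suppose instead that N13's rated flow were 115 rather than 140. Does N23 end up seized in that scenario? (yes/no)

yes

With N13's rated flow at 115:
Round 1 — N12 at 190 > 150; N15 at 110 > 100. N12, N15 seize.
  N12 sheds 190 L/s to N1, N14: 95 each.
    N1: 30+95 = 125 > 60
    N14: 90+95 = 185 > 120
  N15 sheds 110 L/s to N20, N24, N7: 36 each (2 lost).
    N20: 90+36 = 126 > 110
    N24: 10+36 = 46 ≤ 90
    N7: 50+36 = 86 ≤ 120
Round 2 — N1, N14, N20 seize.
  N1 sheds 125 L/s to N23, N24: 62 each (1 lost).
    N23: 50+62 = 112 > 110
    N24: 46+62 = 108 > 90
  N14 sheds 185 L/s to N10, N23, N7: 61 each (2 lost).
    N10: 110+61 = 171 > 150
    N23: 112+61 = 173 > 110
    N7: 86+61 = 147 > 120
  N20 sheds 126 L/s to N13: 126 each.
    N13: 110+126 = 236 > 115
Round 3 — N10, N13, N23, N24, N7 seize.
  N10 sheds 171 L/s: no online neighbours, lost.
  N13 sheds 236 L/s: no online neighbours, lost.
  N23 sheds 173 L/s: no online neighbours, lost.
  N24 sheds 108 L/s: no online neighbours, lost.
  N7 sheds 147 L/s: no online neighbours, lost.
No further seizures.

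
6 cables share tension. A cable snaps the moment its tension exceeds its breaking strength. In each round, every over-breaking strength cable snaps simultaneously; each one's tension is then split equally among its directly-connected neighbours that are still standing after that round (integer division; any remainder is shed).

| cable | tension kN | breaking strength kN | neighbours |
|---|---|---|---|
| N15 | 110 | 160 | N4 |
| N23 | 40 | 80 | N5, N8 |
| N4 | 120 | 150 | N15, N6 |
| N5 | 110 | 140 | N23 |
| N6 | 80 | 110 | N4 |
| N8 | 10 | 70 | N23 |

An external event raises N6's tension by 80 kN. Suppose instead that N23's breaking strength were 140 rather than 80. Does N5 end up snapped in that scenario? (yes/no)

With N23's breaking strength at 140:
Round 1 — N6 at 160 > 110. N6 snaps.
  N6 sheds 160 kN to N4: 160 each.
    N4: 120+160 = 280 > 150
Round 2 — N4 snaps.
  N4 sheds 280 kN to N15: 280 each.
    N15: 110+280 = 390 > 160
Round 3 — N15 snaps.
  N15 sheds 390 kN: no online neighbours, lost.
No further breaks.

no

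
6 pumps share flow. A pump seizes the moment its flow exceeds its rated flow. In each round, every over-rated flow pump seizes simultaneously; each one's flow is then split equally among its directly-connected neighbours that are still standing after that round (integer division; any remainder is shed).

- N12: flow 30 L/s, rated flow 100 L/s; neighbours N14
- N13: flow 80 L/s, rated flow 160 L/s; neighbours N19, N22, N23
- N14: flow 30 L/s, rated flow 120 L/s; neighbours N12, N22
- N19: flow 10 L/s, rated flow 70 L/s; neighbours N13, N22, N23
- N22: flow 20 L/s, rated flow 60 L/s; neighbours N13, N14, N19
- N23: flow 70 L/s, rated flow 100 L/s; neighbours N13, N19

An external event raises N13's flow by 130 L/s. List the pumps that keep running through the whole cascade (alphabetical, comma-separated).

N12, N14

Round 1 — N13 at 210 > 160. N13 seizes.
  N13 sheds 210 L/s to N19, N22, N23: 70 each.
    N19: 10+70 = 80 > 70
    N22: 20+70 = 90 > 60
    N23: 70+70 = 140 > 100
Round 2 — N19, N22, N23 seize.
  N19 sheds 80 L/s: no online neighbours, lost.
  N22 sheds 90 L/s to N14: 90 each.
    N14: 30+90 = 120 ≤ 120
  N23 sheds 140 L/s: no online neighbours, lost.
No further seizures.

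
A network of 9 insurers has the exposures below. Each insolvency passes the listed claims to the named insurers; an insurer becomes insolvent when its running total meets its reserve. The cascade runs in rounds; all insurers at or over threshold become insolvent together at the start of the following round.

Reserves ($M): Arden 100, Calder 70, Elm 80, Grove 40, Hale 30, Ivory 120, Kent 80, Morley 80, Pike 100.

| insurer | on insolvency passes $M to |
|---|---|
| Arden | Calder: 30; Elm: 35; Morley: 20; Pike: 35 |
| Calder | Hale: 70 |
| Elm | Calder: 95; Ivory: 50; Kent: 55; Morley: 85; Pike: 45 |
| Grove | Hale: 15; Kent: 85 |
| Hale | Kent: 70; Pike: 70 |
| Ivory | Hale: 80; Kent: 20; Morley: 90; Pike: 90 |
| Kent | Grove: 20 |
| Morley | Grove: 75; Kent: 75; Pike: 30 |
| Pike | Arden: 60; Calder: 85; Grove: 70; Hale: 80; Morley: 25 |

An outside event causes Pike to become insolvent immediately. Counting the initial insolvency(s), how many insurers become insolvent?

Round 1 — Pike becomes insolvent (initial).
  Arden: +60 → 60 < 100
  Calder: +85 → 85 ≥ 70
  Grove: +70 → 70 ≥ 40
  Hale: +80 → 80 ≥ 30
  Morley: +25 → 25 < 80
Round 2 — Calder, Grove, Hale become insolvent.
  Kent: +85+70 → 155 ≥ 80
Round 3 — Kent becomes insolvent.
No further insolvencies.

5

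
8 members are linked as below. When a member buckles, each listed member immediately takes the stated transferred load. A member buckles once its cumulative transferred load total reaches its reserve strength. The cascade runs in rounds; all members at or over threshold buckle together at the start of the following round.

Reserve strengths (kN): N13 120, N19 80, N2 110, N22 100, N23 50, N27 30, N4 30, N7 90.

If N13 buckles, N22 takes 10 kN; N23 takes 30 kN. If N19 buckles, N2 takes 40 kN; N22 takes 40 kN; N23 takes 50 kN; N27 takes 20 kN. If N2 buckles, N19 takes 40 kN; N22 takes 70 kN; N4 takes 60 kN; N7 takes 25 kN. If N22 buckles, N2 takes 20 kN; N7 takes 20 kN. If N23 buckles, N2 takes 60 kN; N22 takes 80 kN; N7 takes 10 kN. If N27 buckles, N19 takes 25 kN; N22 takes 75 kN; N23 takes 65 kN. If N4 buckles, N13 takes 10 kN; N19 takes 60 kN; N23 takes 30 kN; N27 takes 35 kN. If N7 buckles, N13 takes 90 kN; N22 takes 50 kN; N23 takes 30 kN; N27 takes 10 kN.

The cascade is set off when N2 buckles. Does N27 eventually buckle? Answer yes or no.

yes

Round 1 — N2 buckles (initial).
  N19: +40 → 40 < 80
  N22: +70 → 70 < 100
  N4: +60 → 60 ≥ 30
  N7: +25 → 25 < 90
Round 2 — N4 buckles.
  N13: +10 → 10 < 120
  N19: +60 → 100 ≥ 80
  N23: +30 → 30 < 50
  N27: +35 → 35 ≥ 30
Round 3 — N19, N27 buckle.
  N22: +40+75 → 185 ≥ 100
  N23: +50+65 → 145 ≥ 50
Round 4 — N22, N23 buckle.
  N7: +20+10 → 55 < 90
No further bucklings.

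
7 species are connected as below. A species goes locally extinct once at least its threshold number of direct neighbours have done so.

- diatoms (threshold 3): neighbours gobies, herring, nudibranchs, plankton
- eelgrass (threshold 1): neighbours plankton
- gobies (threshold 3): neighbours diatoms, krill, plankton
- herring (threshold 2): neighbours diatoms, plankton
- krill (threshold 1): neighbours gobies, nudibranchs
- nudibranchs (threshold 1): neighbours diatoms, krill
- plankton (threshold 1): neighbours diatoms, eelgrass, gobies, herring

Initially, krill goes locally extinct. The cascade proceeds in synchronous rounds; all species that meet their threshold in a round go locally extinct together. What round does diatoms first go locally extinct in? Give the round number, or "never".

Round 1 — krill goes locally extinct (initial).
Round 2 — checking thresholds:
  gobies: 1 of 3 neighbours < 3, not yet.
  nudibranchs: 1 of 2 neighbours ≥ 1, goes locally extinct.
Round 3 — no new extinctions; cascade stops.

never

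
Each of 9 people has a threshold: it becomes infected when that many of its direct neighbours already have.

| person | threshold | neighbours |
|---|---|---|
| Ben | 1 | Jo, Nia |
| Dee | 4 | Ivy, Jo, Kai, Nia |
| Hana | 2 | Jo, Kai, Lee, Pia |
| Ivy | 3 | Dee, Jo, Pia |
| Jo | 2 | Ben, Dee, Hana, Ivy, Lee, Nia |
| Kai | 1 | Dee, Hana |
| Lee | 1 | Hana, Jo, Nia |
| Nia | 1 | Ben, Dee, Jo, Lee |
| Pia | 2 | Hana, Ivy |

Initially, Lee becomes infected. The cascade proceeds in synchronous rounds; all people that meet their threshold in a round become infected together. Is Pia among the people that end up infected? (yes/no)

Round 1 — Lee becomes infected (initial).
Round 2 — checking thresholds:
  Hana: 1 of 4 neighbours < 2, below threshold.
  Jo: 1 of 6 neighbours < 2, below threshold.
  Nia: 1 of 4 neighbours ≥ 1, becomes infected.
Round 3 — checking thresholds:
  Ben: 1 of 2 neighbours ≥ 1, becomes infected.
  Dee: 1 of 4 neighbours < 4, below threshold.
  Hana: 1 of 4 neighbours < 2, below threshold.
  Jo: 2 of 6 neighbours ≥ 2, becomes infected.
Round 4 — checking thresholds:
  Dee: 2 of 4 neighbours < 4, below threshold.
  Hana: 2 of 4 neighbours ≥ 2, becomes infected.
  Ivy: 1 of 3 neighbours < 3, below threshold.
Round 5 — checking thresholds:
  Dee: 2 of 4 neighbours < 4, below threshold.
  Ivy: 1 of 3 neighbours < 3, below threshold.
  Kai: 1 of 2 neighbours ≥ 1, becomes infected.
  Pia: 1 of 2 neighbours < 2, below threshold.
Round 6 — no new infections; cascade stops.

no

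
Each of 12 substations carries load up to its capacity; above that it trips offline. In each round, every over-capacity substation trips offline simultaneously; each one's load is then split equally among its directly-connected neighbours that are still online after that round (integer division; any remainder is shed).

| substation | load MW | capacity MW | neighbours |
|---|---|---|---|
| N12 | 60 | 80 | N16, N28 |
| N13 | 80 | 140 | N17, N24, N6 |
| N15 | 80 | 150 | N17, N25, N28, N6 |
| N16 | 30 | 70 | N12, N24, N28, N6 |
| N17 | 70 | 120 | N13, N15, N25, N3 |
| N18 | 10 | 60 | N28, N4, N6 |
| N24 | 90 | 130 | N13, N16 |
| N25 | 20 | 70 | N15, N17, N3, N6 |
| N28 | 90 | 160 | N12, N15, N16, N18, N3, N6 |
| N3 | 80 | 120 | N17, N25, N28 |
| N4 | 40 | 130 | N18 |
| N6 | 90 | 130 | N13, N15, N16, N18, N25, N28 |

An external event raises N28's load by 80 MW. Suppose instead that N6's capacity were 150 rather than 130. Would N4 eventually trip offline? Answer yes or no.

With N6's capacity at 150:
Round 1 — N28 at 170 > 160. N28 trips offline.
  N28 sheds 170 MW to N12, N15, N16, N18, N3, N6: 28 each (2 lost).
    N12: 60+28 = 88 > 80
    N15: 80+28 = 108 ≤ 150
    N16: 30+28 = 58 ≤ 70
    N18: 10+28 = 38 ≤ 60
    N3: 80+28 = 108 ≤ 120
    N6: 90+28 = 118 ≤ 150
Round 2 — N12 trips offline.
  N12 sheds 88 MW to N16: 88 each.
    N16: 58+88 = 146 > 70
Round 3 — N16 trips offline.
  N16 sheds 146 MW to N24, N6: 73 each.
    N24: 90+73 = 163 > 130
    N6: 118+73 = 191 > 150
Round 4 — N24, N6 trip offline.
  N24 sheds 163 MW to N13: 163 each.
    N13: 80+163 = 243 > 140
  N6 sheds 191 MW to N13, N15, N18, N25: 47 each (3 lost).
    N13: 243+47 = 290 > 140
    N15: 108+47 = 155 > 150
    N18: 38+47 = 85 > 60
    N25: 20+47 = 67 ≤ 70
Round 5 — N13, N15, N18 trip offline.
  N13 sheds 290 MW to N17: 290 each.
    N17: 70+290 = 360 > 120
  N15 sheds 155 MW to N17, N25: 77 each (1 lost).
    N17: 360+77 = 437 > 120
    N25: 67+77 = 144 > 70
  N18 sheds 85 MW to N4: 85 each.
    N4: 40+85 = 125 ≤ 130
Round 6 — N17, N25 trip offline.
  N17 sheds 437 MW to N3: 437 each.
    N3: 108+437 = 545 > 120
  N25 sheds 144 MW to N3: 144 each.
    N3: 545+144 = 689 > 120
Round 7 — N3 trips offline.
  N3 sheds 689 MW: no online neighbours, lost.
No further trips.

no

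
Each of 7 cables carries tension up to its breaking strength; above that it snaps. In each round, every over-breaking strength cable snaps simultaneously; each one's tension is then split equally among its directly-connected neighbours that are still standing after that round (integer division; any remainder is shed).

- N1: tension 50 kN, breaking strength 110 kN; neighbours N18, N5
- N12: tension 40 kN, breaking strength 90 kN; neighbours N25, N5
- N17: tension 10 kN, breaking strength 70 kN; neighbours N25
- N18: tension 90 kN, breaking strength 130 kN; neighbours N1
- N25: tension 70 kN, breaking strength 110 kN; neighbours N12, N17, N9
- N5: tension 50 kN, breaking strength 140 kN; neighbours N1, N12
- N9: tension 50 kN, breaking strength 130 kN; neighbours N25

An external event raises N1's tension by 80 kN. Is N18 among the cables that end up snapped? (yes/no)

yes

Round 1 — N1 at 130 > 110. N1 snaps.
  N1 sheds 130 kN to N18, N5: 65 each.
    N18: 90+65 = 155 > 130
    N5: 50+65 = 115 ≤ 140
Round 2 — N18 snaps.
  N18 sheds 155 kN: no online neighbours, lost.
No further breaks.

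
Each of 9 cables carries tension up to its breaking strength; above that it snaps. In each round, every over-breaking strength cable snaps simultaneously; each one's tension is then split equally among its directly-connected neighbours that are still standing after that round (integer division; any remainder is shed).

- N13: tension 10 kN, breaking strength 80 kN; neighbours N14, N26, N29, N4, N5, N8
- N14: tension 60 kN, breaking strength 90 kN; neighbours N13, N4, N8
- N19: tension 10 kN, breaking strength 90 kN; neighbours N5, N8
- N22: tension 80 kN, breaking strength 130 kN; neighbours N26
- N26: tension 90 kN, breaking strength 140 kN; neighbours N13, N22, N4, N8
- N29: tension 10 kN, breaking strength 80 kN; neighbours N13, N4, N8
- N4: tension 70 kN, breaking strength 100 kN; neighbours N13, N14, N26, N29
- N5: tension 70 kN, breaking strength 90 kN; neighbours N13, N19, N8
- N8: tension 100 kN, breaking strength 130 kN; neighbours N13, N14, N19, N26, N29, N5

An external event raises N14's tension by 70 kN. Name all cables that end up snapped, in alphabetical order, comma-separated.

Round 1 — N14 at 130 > 90. N14 snaps.
  N14 sheds 130 kN to N13, N4, N8: 43 each (1 lost).
    N13: 10+43 = 53 ≤ 80
    N4: 70+43 = 113 > 100
    N8: 100+43 = 143 > 130
Round 2 — N4, N8 snap.
  N4 sheds 113 kN to N13, N26, N29: 37 each (2 lost).
    N13: 53+37 = 90 > 80
    N26: 90+37 = 127 ≤ 140
    N29: 10+37 = 47 ≤ 80
  N8 sheds 143 kN to N13, N19, N26, N29, N5: 28 each (3 lost).
    N13: 90+28 = 118 > 80
    N19: 10+28 = 38 ≤ 90
    N26: 127+28 = 155 > 140
    N29: 47+28 = 75 ≤ 80
    N5: 70+28 = 98 > 90
Round 3 — N13, N26, N5 snap.
  N13 sheds 118 kN to N29: 118 each.
    N29: 75+118 = 193 > 80
  N26 sheds 155 kN to N22: 155 each.
    N22: 80+155 = 235 > 130
  N5 sheds 98 kN to N19: 98 each.
    N19: 38+98 = 136 > 90
Round 4 — N19, N22, N29 snap.
  N19 sheds 136 kN: no online neighbours, lost.
  N22 sheds 235 kN: no online neighbours, lost.
  N29 sheds 193 kN: no online neighbours, lost.
No further breaks.

N13, N14, N19, N22, N26, N29, N4, N5, N8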